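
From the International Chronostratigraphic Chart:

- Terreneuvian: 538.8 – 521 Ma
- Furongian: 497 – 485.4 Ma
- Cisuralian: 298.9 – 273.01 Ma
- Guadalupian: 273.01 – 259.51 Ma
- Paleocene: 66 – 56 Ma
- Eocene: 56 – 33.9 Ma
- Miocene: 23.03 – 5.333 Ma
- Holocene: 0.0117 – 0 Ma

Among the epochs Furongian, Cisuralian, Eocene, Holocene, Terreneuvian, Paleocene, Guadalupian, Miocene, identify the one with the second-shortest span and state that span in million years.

Start − end for each: Furongian 497 − 485.4 = 11.6; Cisuralian 298.9 − 273.01 = 25.89; Eocene 56 − 33.9 = 22.1; Holocene 0.0117 − 0 = 0.0117; Terreneuvian 538.8 − 521 = 17.8; Paleocene 66 − 56 = 10; Guadalupian 273.01 − 259.51 = 13.5; Miocene 23.03 − 5.333 = 17.697.
Ranking these from shortest: Holocene < Paleocene < Furongian < Guadalupian < Miocene < Terreneuvian < Eocene < Cisuralian.
Position 2 in that ranking is Paleocene, which lasted 10 Myr.

Paleocene, 10 million years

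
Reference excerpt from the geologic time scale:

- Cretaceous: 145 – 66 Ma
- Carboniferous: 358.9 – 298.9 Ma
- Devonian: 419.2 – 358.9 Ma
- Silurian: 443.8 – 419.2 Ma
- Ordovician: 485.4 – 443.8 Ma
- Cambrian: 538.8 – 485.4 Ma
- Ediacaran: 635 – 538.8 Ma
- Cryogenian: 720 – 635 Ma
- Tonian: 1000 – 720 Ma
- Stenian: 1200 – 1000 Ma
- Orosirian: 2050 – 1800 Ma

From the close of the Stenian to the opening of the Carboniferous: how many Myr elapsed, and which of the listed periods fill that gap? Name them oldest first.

The Stenian closes at 1000 Ma and the Carboniferous opens at 358.9 Ma, so the interval is 1000 − 358.9 = 641.1 Myr.
A period fits inside if it starts at or after 1000 Ma and ends at or before 358.9 Ma; oldest first that gives Tonian, Cryogenian, Ediacaran, Cambrian, Ordovician, Silurian, Devonian.

641.1 million years; Tonian, Cryogenian, Ediacaran, Cambrian, Ordovician, Silurian, Devonian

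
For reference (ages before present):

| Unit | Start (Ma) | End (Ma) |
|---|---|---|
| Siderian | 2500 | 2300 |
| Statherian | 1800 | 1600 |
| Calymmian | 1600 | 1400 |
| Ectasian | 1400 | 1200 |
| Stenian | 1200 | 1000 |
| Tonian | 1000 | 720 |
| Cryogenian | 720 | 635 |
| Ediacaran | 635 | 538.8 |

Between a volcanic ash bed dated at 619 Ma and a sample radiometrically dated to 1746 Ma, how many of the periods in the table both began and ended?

1746 Ma sits inside the Statherian (1800–1600) and 619 Ma inside the Ediacaran (635–538.8); neither of those is wholly between the two dates.
The listed periods lying completely between them are Calymmian, Ectasian, Stenian, Tonian, Cryogenian — 5 in all.

5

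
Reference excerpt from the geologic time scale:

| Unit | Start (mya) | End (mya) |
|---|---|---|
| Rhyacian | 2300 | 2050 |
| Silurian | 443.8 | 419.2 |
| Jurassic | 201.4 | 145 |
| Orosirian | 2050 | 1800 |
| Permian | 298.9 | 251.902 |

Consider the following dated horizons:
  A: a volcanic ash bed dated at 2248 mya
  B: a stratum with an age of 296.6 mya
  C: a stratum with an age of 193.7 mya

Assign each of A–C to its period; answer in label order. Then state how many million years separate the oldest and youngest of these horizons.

A: 2248 Ma lies in 2300–2050 Ma, so Rhyacian.
B: 296.6 Ma lies in 298.9–251.902 Ma, so Permian.
C: 193.7 Ma lies in 201.4–145 Ma, so Jurassic.
Oldest = 2248 Ma, youngest = 193.7 Ma → span 2054.3 Myr.

A — Rhyacian; B — Permian; C — Jurassic; span 2054.3 million years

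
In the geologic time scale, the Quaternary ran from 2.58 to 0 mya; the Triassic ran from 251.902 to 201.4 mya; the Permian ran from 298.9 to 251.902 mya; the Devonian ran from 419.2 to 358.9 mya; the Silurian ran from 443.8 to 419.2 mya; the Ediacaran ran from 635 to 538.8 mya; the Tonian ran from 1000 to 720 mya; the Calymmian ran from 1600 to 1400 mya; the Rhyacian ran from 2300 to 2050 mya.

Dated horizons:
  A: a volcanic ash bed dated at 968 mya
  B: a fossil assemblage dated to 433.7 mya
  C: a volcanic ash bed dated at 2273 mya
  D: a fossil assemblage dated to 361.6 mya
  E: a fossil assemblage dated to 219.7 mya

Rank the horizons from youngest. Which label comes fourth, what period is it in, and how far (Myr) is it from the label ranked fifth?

Sorted youngest-first by Ma: E (219.7), D (361.6), B (433.7), A (968), C (2273).
The fourth youngest is A at 968 Ma, which lies in 1000–720 Ma: the Tonian.
The fifth youngest is C at 2273 Ma; separation = |968 − 2273| = 1305 Myr.

A, in the Tonian; 1305 million years to C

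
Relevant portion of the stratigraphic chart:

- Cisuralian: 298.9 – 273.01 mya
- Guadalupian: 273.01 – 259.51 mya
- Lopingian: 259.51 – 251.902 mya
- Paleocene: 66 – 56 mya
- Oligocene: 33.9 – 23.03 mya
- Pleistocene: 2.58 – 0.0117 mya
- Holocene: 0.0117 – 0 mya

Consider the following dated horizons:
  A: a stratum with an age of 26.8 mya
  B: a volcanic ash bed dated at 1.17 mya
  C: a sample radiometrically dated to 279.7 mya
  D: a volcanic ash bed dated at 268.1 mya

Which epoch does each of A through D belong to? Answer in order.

Match each age against the start–end ranges in the excerpt: A = 26.8 Ma → Oligocene (33.9–23.03); B = 1.17 Ma → Pleistocene (2.58–0.0117); C = 279.7 Ma → Cisuralian (298.9–273.01); D = 268.1 Ma → Guadalupian (273.01–259.51).

A — Oligocene; B — Pleistocene; C — Cisuralian; D — Guadalupian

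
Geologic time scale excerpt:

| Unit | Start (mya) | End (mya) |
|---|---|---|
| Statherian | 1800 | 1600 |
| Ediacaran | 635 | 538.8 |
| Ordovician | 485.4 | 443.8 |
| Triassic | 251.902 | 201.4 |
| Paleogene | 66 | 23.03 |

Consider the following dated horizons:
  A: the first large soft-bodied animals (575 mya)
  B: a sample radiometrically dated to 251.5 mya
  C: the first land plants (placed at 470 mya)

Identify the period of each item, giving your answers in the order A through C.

A — Ediacaran; B — Triassic; C — Ordovician

A: 575 Ma lies in 635–538.8 Ma, so Ediacaran.
B: 251.5 Ma lies in 251.902–201.4 Ma, so Triassic.
C: 470 Ma lies in 485.4–443.8 Ma, so Ordovician.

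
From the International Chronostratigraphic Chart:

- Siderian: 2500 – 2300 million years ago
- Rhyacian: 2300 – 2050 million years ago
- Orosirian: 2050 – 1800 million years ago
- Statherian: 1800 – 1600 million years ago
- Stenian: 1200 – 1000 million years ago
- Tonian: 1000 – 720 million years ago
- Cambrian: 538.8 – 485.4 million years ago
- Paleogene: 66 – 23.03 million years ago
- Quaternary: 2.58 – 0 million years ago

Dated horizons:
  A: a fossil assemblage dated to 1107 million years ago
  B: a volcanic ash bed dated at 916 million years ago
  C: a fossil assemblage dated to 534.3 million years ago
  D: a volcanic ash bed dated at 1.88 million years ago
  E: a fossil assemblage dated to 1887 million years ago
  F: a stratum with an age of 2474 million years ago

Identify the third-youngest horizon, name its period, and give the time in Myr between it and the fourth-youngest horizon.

B, in the Tonian; 191 million years to A

Sorted youngest-first by Ma: D (1.88), C (534.3), B (916), A (1107), E (1887), F (2474).
The third youngest is B at 916 Ma, which lies in 1000–720 Ma: the Tonian.
The fourth youngest is A at 1107 Ma; separation = |916 − 1107| = 191 Myr.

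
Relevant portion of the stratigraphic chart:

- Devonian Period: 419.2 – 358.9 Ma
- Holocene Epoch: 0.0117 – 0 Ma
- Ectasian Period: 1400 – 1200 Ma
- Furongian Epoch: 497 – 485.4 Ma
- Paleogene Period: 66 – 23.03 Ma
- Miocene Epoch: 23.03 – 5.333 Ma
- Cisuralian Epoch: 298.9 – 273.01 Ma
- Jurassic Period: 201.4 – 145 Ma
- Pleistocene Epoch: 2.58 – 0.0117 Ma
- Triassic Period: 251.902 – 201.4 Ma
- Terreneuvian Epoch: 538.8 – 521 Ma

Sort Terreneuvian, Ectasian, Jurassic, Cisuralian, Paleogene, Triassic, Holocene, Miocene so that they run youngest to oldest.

Holocene, Miocene, Paleogene, Jurassic, Triassic, Cisuralian, Terreneuvian, Ectasian

The oldest of these is Ectasian (starts 1400 Ma) and the youngest is Holocene (ends 0 Ma).
In between, by decreasing start age: Terreneuvian (538.8), Cisuralian (298.9), Triassic (251.902), Jurassic (201.4), Paleogene (66), Miocene (23.03).
Listing youngest first means reversing that sequence.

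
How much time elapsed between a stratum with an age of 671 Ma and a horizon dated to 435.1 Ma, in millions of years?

671 − 435.1 = 235.9 million years.

235.9 million years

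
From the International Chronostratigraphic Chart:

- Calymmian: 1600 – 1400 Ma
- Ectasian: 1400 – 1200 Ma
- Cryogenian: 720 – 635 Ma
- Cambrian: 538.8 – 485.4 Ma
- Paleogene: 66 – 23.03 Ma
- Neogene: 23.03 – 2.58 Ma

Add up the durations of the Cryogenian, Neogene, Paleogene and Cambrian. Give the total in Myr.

201.82 million years

Each duration: Cryogenian = 85; Neogene = 20.45; Paleogene = 42.97; Cambrian = 53.4.
Sum: 85 + 20.45 + 42.97 + 53.4 = 201.82 Myr.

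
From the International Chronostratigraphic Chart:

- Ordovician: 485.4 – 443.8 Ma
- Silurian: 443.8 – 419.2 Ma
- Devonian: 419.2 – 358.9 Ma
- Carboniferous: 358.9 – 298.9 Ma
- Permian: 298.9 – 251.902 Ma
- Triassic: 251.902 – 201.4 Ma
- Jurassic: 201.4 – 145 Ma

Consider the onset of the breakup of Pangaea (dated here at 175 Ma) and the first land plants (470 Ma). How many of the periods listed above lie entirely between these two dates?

470 Ma sits inside the Ordovician (485.4–443.8) and 175 Ma inside the Jurassic (201.4–145); neither of those is wholly between the two dates.
The listed periods lying completely between them are Silurian, Devonian, Carboniferous, Permian, Triassic — 5 in all.

5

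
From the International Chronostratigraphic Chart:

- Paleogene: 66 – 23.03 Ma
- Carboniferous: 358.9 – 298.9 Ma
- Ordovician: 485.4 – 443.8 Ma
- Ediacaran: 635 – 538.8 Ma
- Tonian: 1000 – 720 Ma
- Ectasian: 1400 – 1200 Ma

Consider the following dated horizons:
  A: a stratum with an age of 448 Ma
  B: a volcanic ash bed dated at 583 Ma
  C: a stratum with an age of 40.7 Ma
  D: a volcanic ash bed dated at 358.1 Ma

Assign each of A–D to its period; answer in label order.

A: 448 Ma lies in 485.4–443.8 Ma, so Ordovician.
B: 583 Ma lies in 635–538.8 Ma, so Ediacaran.
C: 40.7 Ma lies in 66–23.03 Ma, so Paleogene.
D: 358.1 Ma lies in 358.9–298.9 Ma, so Carboniferous.

A — Ordovician; B — Ediacaran; C — Paleogene; D — Carboniferous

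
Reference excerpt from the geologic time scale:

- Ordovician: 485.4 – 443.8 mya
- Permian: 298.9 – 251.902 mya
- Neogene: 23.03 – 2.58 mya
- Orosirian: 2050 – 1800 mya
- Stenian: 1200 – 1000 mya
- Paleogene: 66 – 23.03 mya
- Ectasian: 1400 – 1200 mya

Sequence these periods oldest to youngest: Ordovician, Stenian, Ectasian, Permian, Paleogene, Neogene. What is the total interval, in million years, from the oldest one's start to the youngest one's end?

From the excerpt: Ordovician 485.4–443.8; Stenian 1200–1000; Ectasian 1400–1200; Permian 298.9–251.902; Paleogene 66–23.03; Neogene 23.03–2.58 (Ma).
Larger Ma is earlier, so the oldest is Ectasian and the youngest is Neogene; oldest to youngest: Ectasian, Stenian, Ordovician, Permian, Paleogene, Neogene.
Oldest start 1400 minus youngest end 2.58 gives 1397.42 Myr overall.

Ectasian, Stenian, Ordovician, Permian, Paleogene, Neogene; total span 1397.42 Myr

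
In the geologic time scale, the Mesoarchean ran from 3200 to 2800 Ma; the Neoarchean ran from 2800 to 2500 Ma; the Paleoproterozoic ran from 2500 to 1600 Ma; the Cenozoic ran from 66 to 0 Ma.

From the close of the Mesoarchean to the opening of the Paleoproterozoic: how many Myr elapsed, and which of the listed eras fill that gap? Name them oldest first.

End of Mesoarchean = 2800 Ma; start of Paleoproterozoic = 2500 Ma.
Gap = 2800 − 2500 = 300 Myr.
Eras wholly inside 2800–2500 Ma: Neoarchean (2800–2500).

300 million years; Neoarchean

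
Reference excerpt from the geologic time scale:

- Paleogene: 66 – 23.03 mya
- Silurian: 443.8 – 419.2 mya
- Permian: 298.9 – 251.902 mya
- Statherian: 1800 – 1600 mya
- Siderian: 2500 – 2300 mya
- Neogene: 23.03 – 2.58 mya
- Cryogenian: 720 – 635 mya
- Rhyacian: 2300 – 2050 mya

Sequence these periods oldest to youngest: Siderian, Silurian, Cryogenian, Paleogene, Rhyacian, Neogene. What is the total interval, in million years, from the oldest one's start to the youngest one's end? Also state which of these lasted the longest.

Siderian → Rhyacian → Cryogenian → Silurian → Paleogene → Neogene; total span 2497.42 Myr; longest is Rhyacian

From the excerpt: Siderian 2500–2300; Silurian 443.8–419.2; Cryogenian 720–635; Paleogene 66–23.03; Rhyacian 2300–2050; Neogene 23.03–2.58 (Ma).
Larger Ma is earlier, so the oldest is Siderian and the youngest is Neogene; oldest to youngest: Siderian, Rhyacian, Cryogenian, Silurian, Paleogene, Neogene.
Oldest start 2500 minus youngest end 2.58 gives 2497.42 Myr overall.
Individual lengths (start − end): Siderian 200; Cryogenian 85; Paleogene 42.97; Rhyacian 250; Silurian 24.6; Neogene 20.45. The largest is Rhyacian at 250 Myr.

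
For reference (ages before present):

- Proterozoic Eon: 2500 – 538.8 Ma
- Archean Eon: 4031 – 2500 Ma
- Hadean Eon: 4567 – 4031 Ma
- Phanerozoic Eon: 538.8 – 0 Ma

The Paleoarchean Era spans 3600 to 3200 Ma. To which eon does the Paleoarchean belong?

The Paleoarchean (3600–3200 Ma) lies entirely within 4031–2500 Ma, the Archean Eon.

Archean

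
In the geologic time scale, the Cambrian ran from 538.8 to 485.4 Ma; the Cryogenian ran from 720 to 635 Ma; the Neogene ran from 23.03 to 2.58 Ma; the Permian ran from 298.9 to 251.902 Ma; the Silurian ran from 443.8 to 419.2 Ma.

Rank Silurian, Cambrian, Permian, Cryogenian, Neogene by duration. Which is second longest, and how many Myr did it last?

Cambrian, 53.4 million years

Start − end for each: Silurian 443.8 − 419.2 = 24.6; Cambrian 538.8 − 485.4 = 53.4; Permian 298.9 − 251.902 = 46.998; Cryogenian 720 − 635 = 85; Neogene 23.03 − 2.58 = 20.45.
Ranking these from longest: Cryogenian > Cambrian > Permian > Silurian > Neogene.
Position 2 in that ranking is Cambrian, which lasted 53.4 Myr.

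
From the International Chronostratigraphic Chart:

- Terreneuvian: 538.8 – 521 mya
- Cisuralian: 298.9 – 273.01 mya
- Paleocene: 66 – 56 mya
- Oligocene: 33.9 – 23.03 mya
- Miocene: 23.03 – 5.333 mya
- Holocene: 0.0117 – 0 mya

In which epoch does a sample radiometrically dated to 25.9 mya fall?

25.9 Ma lies between 33.9 and 23.03 Ma, so it falls in the Oligocene.

Oligocene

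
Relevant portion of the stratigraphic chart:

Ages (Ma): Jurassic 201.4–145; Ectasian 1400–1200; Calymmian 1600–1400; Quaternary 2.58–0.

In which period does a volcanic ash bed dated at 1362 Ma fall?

Ectasian

1362 Ma lies between 1400 and 1200 Ma, so it falls in the Ectasian.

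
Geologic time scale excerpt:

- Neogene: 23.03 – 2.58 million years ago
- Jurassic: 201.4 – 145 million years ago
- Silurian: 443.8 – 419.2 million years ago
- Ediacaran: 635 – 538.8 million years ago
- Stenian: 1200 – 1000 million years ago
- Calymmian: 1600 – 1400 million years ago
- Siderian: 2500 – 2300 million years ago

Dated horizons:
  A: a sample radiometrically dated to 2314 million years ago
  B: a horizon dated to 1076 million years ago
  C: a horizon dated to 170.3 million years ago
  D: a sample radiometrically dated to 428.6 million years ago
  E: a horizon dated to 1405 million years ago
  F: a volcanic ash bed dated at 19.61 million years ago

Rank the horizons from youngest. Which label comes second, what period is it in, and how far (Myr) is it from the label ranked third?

C, in the Jurassic; 258.3 million years to D

Smaller Ma means younger, so youngest first: F 19.61 < C 170.3 < D 428.6 < B 1076 < E 1405 < A 2314.
Counting 2 along gives C (170.3 Ma); the excerpt puts that inside the Jurassic, 201.4–145 Ma.
Next in line is D (428.6 Ma), and 428.6 − 170.3 = 258.3 Myr.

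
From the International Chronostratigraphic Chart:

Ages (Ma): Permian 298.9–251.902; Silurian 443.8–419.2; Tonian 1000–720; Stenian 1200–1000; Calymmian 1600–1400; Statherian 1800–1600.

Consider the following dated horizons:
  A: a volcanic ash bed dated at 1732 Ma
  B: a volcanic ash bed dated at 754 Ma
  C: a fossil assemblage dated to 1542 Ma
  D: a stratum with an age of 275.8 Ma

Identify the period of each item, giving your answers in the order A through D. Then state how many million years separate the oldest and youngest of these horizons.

A — Statherian; B — Tonian; C — Calymmian; D — Permian; span 1456.2 million years

Match each age against the start–end ranges in the excerpt: A = 1732 Ma → Statherian (1800–1600); B = 754 Ma → Tonian (1000–720); C = 1542 Ma → Calymmian (1600–1400); D = 275.8 Ma → Permian (298.9–251.902).
The largest age is 1732 Ma and the smallest is 275.8 Ma; their difference is 1456.2 Myr.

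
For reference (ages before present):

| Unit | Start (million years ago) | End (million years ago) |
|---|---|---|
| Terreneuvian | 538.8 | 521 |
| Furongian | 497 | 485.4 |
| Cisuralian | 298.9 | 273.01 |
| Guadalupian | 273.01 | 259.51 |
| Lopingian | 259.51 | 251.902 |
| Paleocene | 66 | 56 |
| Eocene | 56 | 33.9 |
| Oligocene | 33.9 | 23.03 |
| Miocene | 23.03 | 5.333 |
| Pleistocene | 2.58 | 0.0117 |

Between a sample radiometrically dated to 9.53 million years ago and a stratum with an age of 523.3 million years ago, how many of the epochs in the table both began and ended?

7

The older date is 523.3 Ma and the younger is 9.53 Ma.
Epochs with start < 523.3 and end > 9.53 Ma: Furongian (497–485.4), Cisuralian (298.9–273.01), Guadalupian (273.01–259.51), Lopingian (259.51–251.902), Paleocene (66–56), Eocene (56–33.9), Oligocene (33.9–23.03).
That is 7 complete epochs.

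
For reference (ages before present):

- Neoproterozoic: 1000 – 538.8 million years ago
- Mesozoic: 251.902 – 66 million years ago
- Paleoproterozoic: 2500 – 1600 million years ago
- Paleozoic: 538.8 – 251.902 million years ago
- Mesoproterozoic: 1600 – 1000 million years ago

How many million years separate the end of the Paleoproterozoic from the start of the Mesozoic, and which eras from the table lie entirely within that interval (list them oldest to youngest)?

1348.098 million years; Mesoproterozoic, Neoproterozoic, Paleozoic

The Paleoproterozoic closes at 1600 Ma and the Mesozoic opens at 251.902 Ma, so the interval is 1600 − 251.902 = 1348.098 Myr.
An era fits inside if it starts at or after 1600 Ma and ends at or before 251.902 Ma; oldest first that gives Mesoproterozoic, Neoproterozoic, Paleozoic.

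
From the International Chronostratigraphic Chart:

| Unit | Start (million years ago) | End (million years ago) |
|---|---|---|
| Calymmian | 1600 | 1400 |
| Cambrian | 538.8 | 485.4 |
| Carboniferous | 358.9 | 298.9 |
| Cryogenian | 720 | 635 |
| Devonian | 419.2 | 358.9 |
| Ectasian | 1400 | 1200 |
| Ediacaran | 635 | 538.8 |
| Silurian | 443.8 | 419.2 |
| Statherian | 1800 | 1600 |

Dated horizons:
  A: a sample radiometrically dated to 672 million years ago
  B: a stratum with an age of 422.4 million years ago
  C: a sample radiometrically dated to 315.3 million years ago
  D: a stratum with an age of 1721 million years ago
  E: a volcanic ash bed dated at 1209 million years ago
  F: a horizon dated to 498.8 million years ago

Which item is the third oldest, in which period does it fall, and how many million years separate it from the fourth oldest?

Sorted oldest-first by Ma: D (1721), E (1209), A (672), F (498.8), B (422.4), C (315.3).
The third oldest is A at 672 Ma, which lies in 720–635 Ma: the Cryogenian.
The fourth oldest is F at 498.8 Ma; separation = |672 − 498.8| = 173.2 Myr.

A, in the Cryogenian; 173.2 million years to F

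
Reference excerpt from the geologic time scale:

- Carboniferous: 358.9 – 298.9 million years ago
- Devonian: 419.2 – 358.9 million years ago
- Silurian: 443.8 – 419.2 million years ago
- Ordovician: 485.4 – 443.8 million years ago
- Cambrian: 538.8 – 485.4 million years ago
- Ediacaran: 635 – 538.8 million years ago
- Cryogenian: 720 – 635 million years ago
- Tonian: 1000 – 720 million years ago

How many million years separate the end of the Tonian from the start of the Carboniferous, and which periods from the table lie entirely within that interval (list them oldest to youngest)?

End of Tonian = 720 Ma; start of Carboniferous = 358.9 Ma.
Gap = 720 − 358.9 = 361.1 Myr.
Periods wholly inside 720–358.9 Ma: Cryogenian (720–635), Ediacaran (635–538.8), Cambrian (538.8–485.4), Ordovician (485.4–443.8), Silurian (443.8–419.2), Devonian (419.2–358.9).

361.1 million years; Cryogenian, Ediacaran, Cambrian, Ordovician, Silurian, Devonian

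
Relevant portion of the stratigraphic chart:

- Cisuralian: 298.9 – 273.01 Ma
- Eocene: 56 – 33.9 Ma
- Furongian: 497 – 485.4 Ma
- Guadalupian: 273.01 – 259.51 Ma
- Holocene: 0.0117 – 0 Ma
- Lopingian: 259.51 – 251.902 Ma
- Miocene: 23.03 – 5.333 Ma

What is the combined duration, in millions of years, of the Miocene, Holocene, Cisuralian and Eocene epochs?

Each duration: Miocene = 17.697; Holocene = 0.0117; Cisuralian = 25.89; Eocene = 22.1.
Sum: 17.697 + 0.0117 + 25.89 + 22.1 = 65.6987 Myr.

65.6987 million years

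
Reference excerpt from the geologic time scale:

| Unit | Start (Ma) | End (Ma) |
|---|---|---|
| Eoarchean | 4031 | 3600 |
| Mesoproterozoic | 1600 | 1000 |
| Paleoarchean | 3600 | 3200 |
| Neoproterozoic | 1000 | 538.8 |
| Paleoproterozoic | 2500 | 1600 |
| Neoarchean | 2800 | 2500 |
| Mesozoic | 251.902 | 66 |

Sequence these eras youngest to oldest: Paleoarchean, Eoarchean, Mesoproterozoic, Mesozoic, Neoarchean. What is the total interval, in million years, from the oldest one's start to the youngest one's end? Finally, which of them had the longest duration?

Mesozoic → Mesoproterozoic → Neoarchean → Paleoarchean → Eoarchean; total span 3965 Myr; longest is Mesoproterozoic

Start ages (Ma): Eoarchean 4031, Paleoarchean 3600, Neoarchean 2800, Mesoproterozoic 1600, Mesozoic 251.902.
Ordered youngest to oldest: Mesozoic, Mesoproterozoic, Neoarchean, Paleoarchean, Eoarchean.
Span = 4031 − 66 = 3965 Myr.
Durations: Neoarchean 300, Eoarchean 431, Paleoarchean 400, Mesozoic 185.902, Mesoproterozoic 600 → longest is Mesoproterozoic (600 Myr).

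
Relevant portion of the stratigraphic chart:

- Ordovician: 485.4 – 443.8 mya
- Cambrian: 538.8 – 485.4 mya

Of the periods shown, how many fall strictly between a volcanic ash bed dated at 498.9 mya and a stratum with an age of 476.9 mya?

The older date is 498.9 Ma and the younger is 476.9 Ma.
No period both begins after 498.9 Ma and ends before 476.9 Ma, so the count is 0.

0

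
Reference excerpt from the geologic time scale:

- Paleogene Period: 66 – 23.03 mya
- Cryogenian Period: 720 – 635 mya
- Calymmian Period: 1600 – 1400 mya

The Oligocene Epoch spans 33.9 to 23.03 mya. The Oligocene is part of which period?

The Oligocene (33.9–23.03 Ma) lies entirely within 66–23.03 Ma, the Paleogene Period.

Paleogene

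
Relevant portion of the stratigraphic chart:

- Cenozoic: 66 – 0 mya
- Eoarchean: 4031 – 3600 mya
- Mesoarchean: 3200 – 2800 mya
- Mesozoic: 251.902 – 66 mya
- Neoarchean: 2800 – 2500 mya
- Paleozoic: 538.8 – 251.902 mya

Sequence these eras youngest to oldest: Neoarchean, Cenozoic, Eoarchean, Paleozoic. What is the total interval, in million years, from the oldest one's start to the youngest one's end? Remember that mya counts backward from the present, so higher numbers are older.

From the excerpt: Neoarchean 2800–2500; Cenozoic 66–0; Eoarchean 4031–3600; Paleozoic 538.8–251.902 (Ma).
Larger Ma is earlier, so the oldest is Eoarchean and the youngest is Cenozoic; youngest to oldest: Cenozoic, Paleozoic, Neoarchean, Eoarchean.
Oldest start 4031 minus youngest end 0 gives 4031 Myr overall.

Cenozoic → Paleozoic → Neoarchean → Eoarchean; total span 4031 Myr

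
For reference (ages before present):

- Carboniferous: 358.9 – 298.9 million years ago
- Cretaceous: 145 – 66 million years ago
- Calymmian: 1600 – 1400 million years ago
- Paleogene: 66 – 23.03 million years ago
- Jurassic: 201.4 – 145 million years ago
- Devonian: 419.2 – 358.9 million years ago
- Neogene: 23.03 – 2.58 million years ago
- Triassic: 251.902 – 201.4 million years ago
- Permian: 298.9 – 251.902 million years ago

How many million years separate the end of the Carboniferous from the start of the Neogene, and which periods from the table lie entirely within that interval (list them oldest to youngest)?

275.87 million years; Permian, Triassic, Jurassic, Cretaceous, Paleogene

The Carboniferous closes at 298.9 Ma and the Neogene opens at 23.03 Ma, so the interval is 298.9 − 23.03 = 275.87 Myr.
A period fits inside if it starts at or after 298.9 Ma and ends at or before 23.03 Ma; oldest first that gives Permian, Triassic, Jurassic, Cretaceous, Paleogene.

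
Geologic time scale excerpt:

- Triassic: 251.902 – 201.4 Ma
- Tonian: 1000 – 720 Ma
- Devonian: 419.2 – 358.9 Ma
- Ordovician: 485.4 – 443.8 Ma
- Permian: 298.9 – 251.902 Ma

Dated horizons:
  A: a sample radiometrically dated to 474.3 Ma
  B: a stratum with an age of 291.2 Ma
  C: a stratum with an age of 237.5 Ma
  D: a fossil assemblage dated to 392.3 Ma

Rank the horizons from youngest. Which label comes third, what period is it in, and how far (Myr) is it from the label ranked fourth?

D, in the Devonian; 82 million years to A

Smaller Ma means younger, so youngest first: C 237.5 < B 291.2 < D 392.3 < A 474.3.
Counting 3 along gives D (392.3 Ma); the excerpt puts that inside the Devonian, 419.2–358.9 Ma.
Next in line is A (474.3 Ma), and 474.3 − 392.3 = 82 Myr.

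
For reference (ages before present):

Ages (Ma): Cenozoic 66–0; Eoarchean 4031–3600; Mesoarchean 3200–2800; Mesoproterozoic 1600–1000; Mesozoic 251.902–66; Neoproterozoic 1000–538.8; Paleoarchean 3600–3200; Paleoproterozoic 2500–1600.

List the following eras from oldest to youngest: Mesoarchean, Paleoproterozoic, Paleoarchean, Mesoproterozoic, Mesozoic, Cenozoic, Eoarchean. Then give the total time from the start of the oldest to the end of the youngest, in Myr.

Eoarchean → Paleoarchean → Mesoarchean → Paleoproterozoic → Mesoproterozoic → Mesozoic → Cenozoic; total span 4031 Myr

From the excerpt: Mesoarchean 3200–2800; Paleoproterozoic 2500–1600; Paleoarchean 3600–3200; Mesoproterozoic 1600–1000; Mesozoic 251.902–66; Cenozoic 66–0; Eoarchean 4031–3600 (Ma).
Larger Ma is earlier, so the oldest is Eoarchean and the youngest is Cenozoic; oldest to youngest: Eoarchean, Paleoarchean, Mesoarchean, Paleoproterozoic, Mesoproterozoic, Mesozoic, Cenozoic.
Oldest start 4031 minus youngest end 0 gives 4031 Myr overall.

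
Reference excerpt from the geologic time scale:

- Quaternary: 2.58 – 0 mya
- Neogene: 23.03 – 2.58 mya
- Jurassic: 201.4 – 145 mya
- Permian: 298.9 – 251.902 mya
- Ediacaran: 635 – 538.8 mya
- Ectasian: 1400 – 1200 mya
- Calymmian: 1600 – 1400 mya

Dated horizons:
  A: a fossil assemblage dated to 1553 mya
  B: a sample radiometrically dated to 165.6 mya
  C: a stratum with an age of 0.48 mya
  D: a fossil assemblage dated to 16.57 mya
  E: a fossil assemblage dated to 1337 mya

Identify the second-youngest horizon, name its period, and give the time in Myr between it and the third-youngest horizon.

D, in the Neogene; 149.03 million years to B

Smaller Ma means younger, so youngest first: C 0.48 < D 16.57 < B 165.6 < E 1337 < A 1553.
Counting 2 along gives D (16.57 Ma); the excerpt puts that inside the Neogene, 23.03–2.58 Ma.
Next in line is B (165.6 Ma), and 165.6 − 16.57 = 149.03 Myr.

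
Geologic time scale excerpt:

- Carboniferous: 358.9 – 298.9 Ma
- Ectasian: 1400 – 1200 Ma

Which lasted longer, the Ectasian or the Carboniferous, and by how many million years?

Ectasian: 1400 − 1200 = 200 Myr.
Carboniferous: 358.9 − 298.9 = 60 Myr.
Difference: 200 − 60 = 140 Myr, so the Ectasian was longer.

Ectasian, by 140 million years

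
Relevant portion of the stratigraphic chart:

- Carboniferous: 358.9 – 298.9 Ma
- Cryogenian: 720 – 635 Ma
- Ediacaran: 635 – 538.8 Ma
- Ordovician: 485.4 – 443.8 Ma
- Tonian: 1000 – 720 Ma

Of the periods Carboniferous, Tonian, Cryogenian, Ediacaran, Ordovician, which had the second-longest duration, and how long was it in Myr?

Ediacaran, 96.2 million years

Start − end for each: Carboniferous 358.9 − 298.9 = 60; Tonian 1000 − 720 = 280; Cryogenian 720 − 635 = 85; Ediacaran 635 − 538.8 = 96.2; Ordovician 485.4 − 443.8 = 41.6.
Ranking these from longest: Tonian > Ediacaran > Cryogenian > Carboniferous > Ordovician.
Position 2 in that ranking is Ediacaran, which lasted 96.2 Myr.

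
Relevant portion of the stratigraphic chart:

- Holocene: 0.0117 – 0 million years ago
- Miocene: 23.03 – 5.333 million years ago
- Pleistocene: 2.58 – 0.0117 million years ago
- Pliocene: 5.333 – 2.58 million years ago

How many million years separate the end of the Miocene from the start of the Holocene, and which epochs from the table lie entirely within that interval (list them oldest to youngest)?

The Miocene closes at 5.333 Ma and the Holocene opens at 0.0117 Ma, so the interval is 5.333 − 0.0117 = 5.3213 Myr.
An epoch fits inside if it starts at or after 5.333 Ma and ends at or before 0.0117 Ma; oldest first that gives Pliocene, Pleistocene.

5.3213 million years; Pliocene, Pleistocene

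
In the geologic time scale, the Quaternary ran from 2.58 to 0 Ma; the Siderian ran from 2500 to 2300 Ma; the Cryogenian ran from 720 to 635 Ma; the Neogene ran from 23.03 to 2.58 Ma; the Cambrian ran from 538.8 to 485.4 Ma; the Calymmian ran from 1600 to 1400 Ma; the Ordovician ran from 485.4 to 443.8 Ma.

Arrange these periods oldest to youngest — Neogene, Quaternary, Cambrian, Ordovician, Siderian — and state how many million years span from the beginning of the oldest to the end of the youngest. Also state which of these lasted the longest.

Siderian → Cambrian → Ordovician → Neogene → Quaternary; total span 2500 Myr; longest is Siderian

From the excerpt: Neogene 23.03–2.58; Quaternary 2.58–0; Cambrian 538.8–485.4; Ordovician 485.4–443.8; Siderian 2500–2300 (Ma).
Larger Ma is earlier, so the oldest is Siderian and the youngest is Quaternary; oldest to youngest: Siderian, Cambrian, Ordovician, Neogene, Quaternary.
Oldest start 2500 minus youngest end 0 gives 2500 Myr overall.
Individual lengths (start − end): Cambrian 53.4; Quaternary 2.58; Siderian 200; Ordovician 41.6; Neogene 20.45. The largest is Siderian at 200 Myr.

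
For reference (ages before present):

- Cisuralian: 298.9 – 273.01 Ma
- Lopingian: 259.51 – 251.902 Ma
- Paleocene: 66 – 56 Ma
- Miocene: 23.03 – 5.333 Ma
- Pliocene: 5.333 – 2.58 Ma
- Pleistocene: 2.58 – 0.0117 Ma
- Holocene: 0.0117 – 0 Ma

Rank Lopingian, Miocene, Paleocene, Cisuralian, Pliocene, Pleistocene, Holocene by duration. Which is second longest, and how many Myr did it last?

Miocene, 17.697 million years

Durations: Lopingian 7.608; Miocene 17.697; Paleocene 10; Cisuralian 25.89; Pliocene 2.753; Pleistocene 2.5683; Holocene 0.0117 Myr.
Sorted longest-first: Cisuralian (25.89), Miocene (17.697), Paleocene (10), Lopingian (7.608), Pliocene (2.753), Pleistocene (2.5683), Holocene (0.0117).
The second longest is Miocene at 17.697 Myr.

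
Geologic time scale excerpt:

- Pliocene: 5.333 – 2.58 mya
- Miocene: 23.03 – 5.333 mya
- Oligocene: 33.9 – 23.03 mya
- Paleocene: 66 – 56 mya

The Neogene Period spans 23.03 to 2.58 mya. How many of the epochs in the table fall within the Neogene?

2

Epochs inside 23.03–2.58 Ma: Miocene, Pliocene — 2 in total.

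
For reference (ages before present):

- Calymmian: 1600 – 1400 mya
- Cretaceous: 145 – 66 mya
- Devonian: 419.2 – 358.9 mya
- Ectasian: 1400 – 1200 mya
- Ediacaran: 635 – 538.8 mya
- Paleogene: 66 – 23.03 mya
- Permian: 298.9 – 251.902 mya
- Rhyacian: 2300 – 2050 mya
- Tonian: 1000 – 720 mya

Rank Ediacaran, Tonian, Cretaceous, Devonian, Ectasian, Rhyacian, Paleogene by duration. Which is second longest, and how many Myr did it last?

Rhyacian, 250 million years

Start − end for each: Ediacaran 635 − 538.8 = 96.2; Tonian 1000 − 720 = 280; Cretaceous 145 − 66 = 79; Devonian 419.2 − 358.9 = 60.3; Ectasian 1400 − 1200 = 200; Rhyacian 2300 − 2050 = 250; Paleogene 66 − 23.03 = 42.97.
Ranking these from longest: Tonian > Rhyacian > Ectasian > Ediacaran > Cretaceous > Devonian > Paleogene.
Position 2 in that ranking is Rhyacian, which lasted 250 Myr.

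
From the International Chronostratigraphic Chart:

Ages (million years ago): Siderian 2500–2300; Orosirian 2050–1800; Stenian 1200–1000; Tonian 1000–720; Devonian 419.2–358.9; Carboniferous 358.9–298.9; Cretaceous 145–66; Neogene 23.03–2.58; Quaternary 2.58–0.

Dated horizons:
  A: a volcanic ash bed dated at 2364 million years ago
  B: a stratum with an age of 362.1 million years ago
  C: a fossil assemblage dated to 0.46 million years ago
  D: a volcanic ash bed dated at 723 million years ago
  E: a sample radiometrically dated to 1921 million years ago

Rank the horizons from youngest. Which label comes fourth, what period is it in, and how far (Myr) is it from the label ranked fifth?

E, in the Orosirian; 443 million years to A

Sorted youngest-first by Ma: C (0.46), B (362.1), D (723), E (1921), A (2364).
The fourth youngest is E at 1921 Ma, which lies in 2050–1800 Ma: the Orosirian.
The fifth youngest is A at 2364 Ma; separation = |1921 − 2364| = 443 Myr.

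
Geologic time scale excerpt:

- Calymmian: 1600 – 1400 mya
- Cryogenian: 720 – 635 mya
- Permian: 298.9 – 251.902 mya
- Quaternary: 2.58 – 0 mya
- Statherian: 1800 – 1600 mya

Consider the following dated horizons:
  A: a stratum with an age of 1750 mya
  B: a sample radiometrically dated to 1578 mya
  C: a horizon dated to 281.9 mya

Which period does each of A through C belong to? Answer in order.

Match each age against the start–end ranges in the excerpt: A = 1750 Ma → Statherian (1800–1600); B = 1578 Ma → Calymmian (1600–1400); C = 281.9 Ma → Permian (298.9–251.902).

A — Statherian; B — Calymmian; C — Permian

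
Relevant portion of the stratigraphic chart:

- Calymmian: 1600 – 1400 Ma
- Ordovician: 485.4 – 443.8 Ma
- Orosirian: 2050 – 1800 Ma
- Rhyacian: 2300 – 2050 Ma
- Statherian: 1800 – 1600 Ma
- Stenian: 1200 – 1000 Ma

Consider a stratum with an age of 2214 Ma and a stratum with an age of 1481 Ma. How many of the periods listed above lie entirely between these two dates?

2

The older date is 2214 Ma and the younger is 1481 Ma.
Periods with start < 2214 and end > 1481 Ma: Orosirian (2050–1800), Statherian (1800–1600).
That is 2 complete periods.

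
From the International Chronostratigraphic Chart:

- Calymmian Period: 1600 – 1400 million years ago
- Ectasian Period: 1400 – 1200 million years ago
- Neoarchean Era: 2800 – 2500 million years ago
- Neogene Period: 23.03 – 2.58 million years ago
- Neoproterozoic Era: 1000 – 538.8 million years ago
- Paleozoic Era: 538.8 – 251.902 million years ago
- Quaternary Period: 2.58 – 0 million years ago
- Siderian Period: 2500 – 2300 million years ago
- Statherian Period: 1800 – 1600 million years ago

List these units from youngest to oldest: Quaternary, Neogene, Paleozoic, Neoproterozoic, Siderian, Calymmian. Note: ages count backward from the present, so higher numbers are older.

Quaternary, Neogene, Paleozoic, Neoproterozoic, Calymmian, Siderian

Sorting by start age (ascending Ma, since larger Ma = older): Quaternary start 2.58, Neogene start 23.03, Paleozoic start 538.8, Neoproterozoic start 1000, Calymmian start 1600, Siderian start 2500.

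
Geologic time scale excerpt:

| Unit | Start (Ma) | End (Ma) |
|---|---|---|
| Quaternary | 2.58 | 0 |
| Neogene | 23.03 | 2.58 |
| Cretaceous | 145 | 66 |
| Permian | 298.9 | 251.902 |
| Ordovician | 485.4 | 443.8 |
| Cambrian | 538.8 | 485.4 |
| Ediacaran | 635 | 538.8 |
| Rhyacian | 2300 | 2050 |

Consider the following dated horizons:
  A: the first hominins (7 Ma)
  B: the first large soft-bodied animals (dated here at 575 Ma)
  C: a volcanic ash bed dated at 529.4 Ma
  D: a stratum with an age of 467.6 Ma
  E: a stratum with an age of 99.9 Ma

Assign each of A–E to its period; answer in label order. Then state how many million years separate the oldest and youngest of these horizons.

A — Neogene; B — Ediacaran; C — Cambrian; D — Ordovician; E — Cretaceous; span 568 million years

Match each age against the start–end ranges in the excerpt: A = 7 Ma → Neogene (23.03–2.58); B = 575 Ma → Ediacaran (635–538.8); C = 529.4 Ma → Cambrian (538.8–485.4); D = 467.6 Ma → Ordovician (485.4–443.8); E = 99.9 Ma → Cretaceous (145–66).
The largest age is 575 Ma and the smallest is 7 Ma; their difference is 568 Myr.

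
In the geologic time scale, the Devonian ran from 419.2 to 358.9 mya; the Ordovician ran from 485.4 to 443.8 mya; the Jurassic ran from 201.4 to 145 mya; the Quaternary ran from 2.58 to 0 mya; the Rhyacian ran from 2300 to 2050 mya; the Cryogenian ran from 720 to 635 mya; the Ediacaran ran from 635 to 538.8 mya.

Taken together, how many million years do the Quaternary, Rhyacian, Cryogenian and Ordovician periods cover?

Duration is start − end for each: (2.58 − 0) + (2300 − 2050) + (720 − 635) + (485.4 − 443.8).
That is 2.58 + 250 + 85 + 41.6, which totals 379.18 million years.

379.18 million years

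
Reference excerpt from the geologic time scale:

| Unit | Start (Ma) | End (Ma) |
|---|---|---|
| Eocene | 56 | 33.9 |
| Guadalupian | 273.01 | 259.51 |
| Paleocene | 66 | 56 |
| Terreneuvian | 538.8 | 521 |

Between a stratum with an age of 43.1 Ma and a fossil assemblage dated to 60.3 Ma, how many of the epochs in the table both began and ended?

0

The older date is 60.3 Ma and the younger is 43.1 Ma.
No epoch both begins after 60.3 Ma and ends before 43.1 Ma, so the count is 0.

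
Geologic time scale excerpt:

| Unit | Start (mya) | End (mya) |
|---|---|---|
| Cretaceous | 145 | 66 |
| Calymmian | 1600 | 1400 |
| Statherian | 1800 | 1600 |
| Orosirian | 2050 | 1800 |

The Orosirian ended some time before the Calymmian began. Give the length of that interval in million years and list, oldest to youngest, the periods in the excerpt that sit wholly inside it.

200 million years; Statherian

The Orosirian closes at 1800 Ma and the Calymmian opens at 1600 Ma, so the interval is 1800 − 1600 = 200 Myr.
A period fits inside if it starts at or after 1800 Ma and ends at or before 1600 Ma; oldest first that gives Statherian.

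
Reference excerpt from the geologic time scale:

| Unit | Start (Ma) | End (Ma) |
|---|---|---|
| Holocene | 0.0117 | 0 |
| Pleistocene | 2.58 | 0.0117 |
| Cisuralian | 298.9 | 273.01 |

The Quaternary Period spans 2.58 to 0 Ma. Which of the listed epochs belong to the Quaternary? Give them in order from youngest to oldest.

Epochs with both bounds inside 2.58–0 Ma: Holocene (0.0117–0), Pleistocene (2.58–0.0117).

Holocene, Pleistocene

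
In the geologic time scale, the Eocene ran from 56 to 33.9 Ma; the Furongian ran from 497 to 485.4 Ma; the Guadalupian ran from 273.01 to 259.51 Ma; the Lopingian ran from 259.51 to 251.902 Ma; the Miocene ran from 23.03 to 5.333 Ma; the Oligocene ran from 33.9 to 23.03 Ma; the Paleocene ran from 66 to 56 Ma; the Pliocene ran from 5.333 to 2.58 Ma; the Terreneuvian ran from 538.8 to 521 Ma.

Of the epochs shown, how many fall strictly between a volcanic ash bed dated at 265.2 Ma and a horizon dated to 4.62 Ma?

5

The older date is 265.2 Ma and the younger is 4.62 Ma.
Epochs with start < 265.2 and end > 4.62 Ma: Lopingian (259.51–251.902), Paleocene (66–56), Eocene (56–33.9), Oligocene (33.9–23.03), Miocene (23.03–5.333).
That is 5 complete epochs.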